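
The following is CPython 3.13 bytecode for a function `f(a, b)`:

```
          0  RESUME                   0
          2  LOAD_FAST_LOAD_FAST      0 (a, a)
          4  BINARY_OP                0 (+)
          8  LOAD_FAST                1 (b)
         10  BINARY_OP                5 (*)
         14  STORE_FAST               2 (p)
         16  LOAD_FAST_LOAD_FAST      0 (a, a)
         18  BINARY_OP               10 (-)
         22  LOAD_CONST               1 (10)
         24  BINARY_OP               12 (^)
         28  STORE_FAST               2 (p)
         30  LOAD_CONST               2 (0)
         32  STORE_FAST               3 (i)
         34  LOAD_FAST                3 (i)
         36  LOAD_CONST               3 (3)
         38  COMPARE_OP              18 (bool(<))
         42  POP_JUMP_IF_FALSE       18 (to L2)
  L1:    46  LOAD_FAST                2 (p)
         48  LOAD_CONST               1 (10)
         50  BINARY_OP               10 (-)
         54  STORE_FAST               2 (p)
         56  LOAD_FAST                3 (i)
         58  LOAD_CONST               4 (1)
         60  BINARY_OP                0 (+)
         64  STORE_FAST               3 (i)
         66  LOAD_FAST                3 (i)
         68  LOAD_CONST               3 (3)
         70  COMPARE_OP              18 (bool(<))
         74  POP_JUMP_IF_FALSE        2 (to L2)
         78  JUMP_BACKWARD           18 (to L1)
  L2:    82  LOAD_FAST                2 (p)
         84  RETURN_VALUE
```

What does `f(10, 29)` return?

-20

LOAD_FAST_LOAD_FAST a,a → push 10,10. Stack: [10, 10]
BINARY_OP + → 10 + 10 = 20. Stack: [20]
LOAD_FAST b → push 29. Stack: [20, 29]
BINARY_OP * → 20 * 29 = 580. Stack: [580]
STORE_FAST p → p=580. Stack: []
LOAD_FAST_LOAD_FAST a,a → push 10,10. Stack: [10, 10]
BINARY_OP - → 10 - 10 = 0. Stack: [0]
LOAD_CONST → push 10. Stack: [0, 10]
BINARY_OP ^ → 0 ^ 10 = 10. Stack: [10]
STORE_FAST p → p=10. Stack: []
LOAD_CONST → push 0. Stack: [0]
STORE_FAST i → i=0. Stack: []
LOAD_FAST i → push 0. Stack: [0]
LOAD_CONST → push 3. Stack: [0, 3]
COMPARE_OP bool(<) → 0 vs 3 = True. Stack: [True]
POP_JUMP_IF_FALSE → pop True; no jump. Stack: []
LOAD_FAST p → push 10. Stack: [10]
LOAD_CONST → push 10. Stack: [10, 10]
BINARY_OP - → 10 - 10 = 0. Stack: [0]
STORE_FAST p → p=0. Stack: []
LOAD_FAST i → push 0. Stack: [0]
LOAD_CONST → push 1. Stack: [0, 1]
BINARY_OP + → 0 + 1 = 1. Stack: [1]
STORE_FAST i → i=1. Stack: []
LOAD_FAST i → push 1. Stack: [1]
LOAD_CONST → push 3. Stack: [1, 3]
COMPARE_OP bool(<) → 1 vs 3 = True. Stack: [True]
POP_JUMP_IF_FALSE → pop True; no jump. Stack: []
LOAD_FAST p → push 0. Stack: [0]
LOAD_CONST → push 10. Stack: [0, 10]
BINARY_OP - → 0 - 10 = -10. Stack: [-10]
STORE_FAST p → p=-10. Stack: []
LOAD_FAST i → push 1. Stack: [1]
LOAD_CONST → push 1. Stack: [1, 1]
BINARY_OP + → 1 + 1 = 2. Stack: [2]
STORE_FAST i → i=2. Stack: []
LOAD_FAST i → push 2. Stack: [2]
LOAD_CONST → push 3. Stack: [2, 3]
COMPARE_OP bool(<) → 2 vs 3 = True. Stack: [True]
POP_JUMP_IF_FALSE → pop True; no jump. Stack: []
LOAD_FAST p → push -10. Stack: [-10]
LOAD_CONST → push 10. Stack: [-10, 10]
BINARY_OP - → -10 - 10 = -20. Stack: [-20]
STORE_FAST p → p=-20. Stack: []
LOAD_FAST i → push 2. Stack: [2]
LOAD_CONST → push 1. Stack: [2, 1]
BINARY_OP + → 2 + 1 = 3. Stack: [3]
STORE_FAST i → i=3. Stack: []
LOAD_FAST i → push 3. Stack: [3]
LOAD_CONST → push 3. Stack: [3, 3]
COMPARE_OP bool(<) → 3 vs 3 = False. Stack: [False]
POP_JUMP_IF_FALSE → pop False; jump. Stack: []
LOAD_FAST p → push -20. Stack: [-20]
RETURN_VALUE → return -20.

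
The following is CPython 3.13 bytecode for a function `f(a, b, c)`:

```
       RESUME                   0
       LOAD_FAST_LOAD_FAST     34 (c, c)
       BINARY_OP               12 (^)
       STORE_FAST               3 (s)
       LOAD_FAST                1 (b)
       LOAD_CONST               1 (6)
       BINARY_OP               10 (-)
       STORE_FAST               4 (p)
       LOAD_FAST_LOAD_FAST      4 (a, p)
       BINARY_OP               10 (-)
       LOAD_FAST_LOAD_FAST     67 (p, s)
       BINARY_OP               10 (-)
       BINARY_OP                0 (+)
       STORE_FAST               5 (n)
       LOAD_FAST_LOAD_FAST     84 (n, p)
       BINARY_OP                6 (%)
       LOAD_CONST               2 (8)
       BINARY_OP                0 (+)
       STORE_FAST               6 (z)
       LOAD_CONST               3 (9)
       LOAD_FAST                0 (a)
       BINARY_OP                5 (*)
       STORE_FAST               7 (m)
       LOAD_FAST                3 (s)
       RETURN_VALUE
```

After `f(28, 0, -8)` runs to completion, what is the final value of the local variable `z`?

6

LOAD_FAST_LOAD_FAST c,c → push -8,-8. Stack: [-8, -8]
BINARY_OP ^ → -8 ^ -8 = 0. Stack: [0]
STORE_FAST s → s=0. Stack: []
LOAD_FAST b → push 0. Stack: [0]
LOAD_CONST → push 6. Stack: [0, 6]
BINARY_OP - → 0 - 6 = -6. Stack: [-6]
STORE_FAST p → p=-6. Stack: []
LOAD_FAST_LOAD_FAST a,p → push 28,-6. Stack: [28, -6]
BINARY_OP - → 28 - -6 = 34. Stack: [34]
LOAD_FAST_LOAD_FAST p,s → push -6,0. Stack: [34, -6, 0]
BINARY_OP - → -6 - 0 = -6. Stack: [34, -6]
BINARY_OP + → 34 + -6 = 28. Stack: [28]
STORE_FAST n → n=28. Stack: []
LOAD_FAST_LOAD_FAST n,p → push 28,-6. Stack: [28, -6]
BINARY_OP % → 28 % -6 = -2. Stack: [-2]
LOAD_CONST → push 8. Stack: [-2, 8]
BINARY_OP + → -2 + 8 = 6. Stack: [6]
STORE_FAST z → z=6. Stack: []
LOAD_CONST → push 9. Stack: [9]
LOAD_FAST a → push 28. Stack: [9, 28]
BINARY_OP * → 9 * 28 = 252. Stack: [252]
STORE_FAST m → m=252. Stack: []
LOAD_FAST s → push 0. Stack: [0]
RETURN_VALUE → return 0.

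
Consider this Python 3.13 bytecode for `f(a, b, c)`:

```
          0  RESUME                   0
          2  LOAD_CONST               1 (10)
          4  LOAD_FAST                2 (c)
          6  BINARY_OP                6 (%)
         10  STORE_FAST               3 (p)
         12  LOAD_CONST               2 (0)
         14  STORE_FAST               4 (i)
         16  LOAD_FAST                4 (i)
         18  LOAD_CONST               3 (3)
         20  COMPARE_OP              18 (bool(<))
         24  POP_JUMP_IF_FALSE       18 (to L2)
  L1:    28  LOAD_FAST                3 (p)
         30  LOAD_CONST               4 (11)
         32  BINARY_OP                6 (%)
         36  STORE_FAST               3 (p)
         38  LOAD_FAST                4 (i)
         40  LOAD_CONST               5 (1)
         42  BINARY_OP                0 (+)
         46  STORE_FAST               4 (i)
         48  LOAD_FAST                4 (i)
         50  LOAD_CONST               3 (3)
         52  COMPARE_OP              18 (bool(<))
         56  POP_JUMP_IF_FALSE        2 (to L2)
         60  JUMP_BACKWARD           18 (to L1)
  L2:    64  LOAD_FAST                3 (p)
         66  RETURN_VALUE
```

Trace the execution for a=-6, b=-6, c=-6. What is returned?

9

LOAD_CONST → push 10. Stack: [10]
LOAD_FAST c → push -6. Stack: [10, -6]
BINARY_OP % → 10 % -6 = -2. Stack: [-2]
STORE_FAST p → p=-2. Stack: []
LOAD_CONST → push 0. Stack: [0]
STORE_FAST i → i=0. Stack: []
LOAD_FAST i → push 0. Stack: [0]
LOAD_CONST → push 3. Stack: [0, 3]
COMPARE_OP bool(<) → 0 vs 3 = True. Stack: [True]
POP_JUMP_IF_FALSE → pop True; no jump. Stack: []
LOAD_FAST p → push -2. Stack: [-2]
LOAD_CONST → push 11. Stack: [-2, 11]
BINARY_OP % → -2 % 11 = 9. Stack: [9]
STORE_FAST p → p=9. Stack: []
LOAD_FAST i → push 0. Stack: [0]
LOAD_CONST → push 1. Stack: [0, 1]
BINARY_OP + → 0 + 1 = 1. Stack: [1]
STORE_FAST i → i=1. Stack: []
LOAD_FAST i → push 1. Stack: [1]
LOAD_CONST → push 3. Stack: [1, 3]
COMPARE_OP bool(<) → 1 vs 3 = True. Stack: [True]
POP_JUMP_IF_FALSE → pop True; no jump. Stack: []
LOAD_FAST p → push 9. Stack: [9]
LOAD_CONST → push 11. Stack: [9, 11]
BINARY_OP % → 9 % 11 = 9. Stack: [9]
STORE_FAST p → p=9. Stack: []
LOAD_FAST i → push 1. Stack: [1]
LOAD_CONST → push 1. Stack: [1, 1]
BINARY_OP + → 1 + 1 = 2. Stack: [2]
STORE_FAST i → i=2. Stack: []
LOAD_FAST i → push 2. Stack: [2]
LOAD_CONST → push 3. Stack: [2, 3]
COMPARE_OP bool(<) → 2 vs 3 = True. Stack: [True]
POP_JUMP_IF_FALSE → pop True; no jump. Stack: []
LOAD_FAST p → push 9. Stack: [9]
LOAD_CONST → push 11. Stack: [9, 11]
BINARY_OP % → 9 % 11 = 9. Stack: [9]
STORE_FAST p → p=9. Stack: []
LOAD_FAST i → push 2. Stack: [2]
LOAD_CONST → push 1. Stack: [2, 1]
BINARY_OP + → 2 + 1 = 3. Stack: [3]
STORE_FAST i → i=3. Stack: []
LOAD_FAST i → push 3. Stack: [3]
LOAD_CONST → push 3. Stack: [3, 3]
COMPARE_OP bool(<) → 3 vs 3 = False. Stack: [False]
POP_JUMP_IF_FALSE → pop False; jump. Stack: []
LOAD_FAST p → push 9. Stack: [9]
RETURN_VALUE → return 9.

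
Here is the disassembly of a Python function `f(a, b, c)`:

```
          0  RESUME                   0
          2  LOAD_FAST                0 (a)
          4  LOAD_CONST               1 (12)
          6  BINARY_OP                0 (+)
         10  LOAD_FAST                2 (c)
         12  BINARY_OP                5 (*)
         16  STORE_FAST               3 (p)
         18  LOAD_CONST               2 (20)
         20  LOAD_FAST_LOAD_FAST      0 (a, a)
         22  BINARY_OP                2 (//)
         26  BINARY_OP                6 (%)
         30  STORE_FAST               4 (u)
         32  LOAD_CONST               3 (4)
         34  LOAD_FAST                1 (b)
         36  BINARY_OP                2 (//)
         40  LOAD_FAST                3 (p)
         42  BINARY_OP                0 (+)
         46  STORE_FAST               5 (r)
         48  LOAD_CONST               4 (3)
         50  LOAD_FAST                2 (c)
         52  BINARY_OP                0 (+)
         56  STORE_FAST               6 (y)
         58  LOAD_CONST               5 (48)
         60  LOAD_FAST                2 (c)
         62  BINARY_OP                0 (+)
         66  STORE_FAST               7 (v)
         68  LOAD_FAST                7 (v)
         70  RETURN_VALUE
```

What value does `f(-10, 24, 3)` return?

51

LOAD_FAST a → push -10. Stack: [-10]
LOAD_CONST → push 12. Stack: [-10, 12]
BINARY_OP + → -10 + 12 = 2. Stack: [2]
LOAD_FAST c → push 3. Stack: [2, 3]
BINARY_OP * → 2 * 3 = 6. Stack: [6]
STORE_FAST p → p=6. Stack: []
LOAD_CONST → push 20. Stack: [20]
LOAD_FAST_LOAD_FAST a,a → push -10,-10. Stack: [20, -10, -10]
BINARY_OP // → -10 // -10 = 1. Stack: [20, 1]
BINARY_OP % → 20 % 1 = 0. Stack: [0]
STORE_FAST u → u=0. Stack: []
LOAD_CONST → push 4. Stack: [4]
LOAD_FAST b → push 24. Stack: [4, 24]
BINARY_OP // → 4 // 24 = 0. Stack: [0]
LOAD_FAST p → push 6. Stack: [0, 6]
BINARY_OP + → 0 + 6 = 6. Stack: [6]
STORE_FAST r → r=6. Stack: []
LOAD_CONST → push 3. Stack: [3]
LOAD_FAST c → push 3. Stack: [3, 3]
BINARY_OP + → 3 + 3 = 6. Stack: [6]
STORE_FAST y → y=6. Stack: []
LOAD_CONST → push 48. Stack: [48]
LOAD_FAST c → push 3. Stack: [48, 3]
BINARY_OP + → 48 + 3 = 51. Stack: [51]
STORE_FAST v → v=51. Stack: []
LOAD_FAST v → push 51. Stack: [51]
RETURN_VALUE → return 51.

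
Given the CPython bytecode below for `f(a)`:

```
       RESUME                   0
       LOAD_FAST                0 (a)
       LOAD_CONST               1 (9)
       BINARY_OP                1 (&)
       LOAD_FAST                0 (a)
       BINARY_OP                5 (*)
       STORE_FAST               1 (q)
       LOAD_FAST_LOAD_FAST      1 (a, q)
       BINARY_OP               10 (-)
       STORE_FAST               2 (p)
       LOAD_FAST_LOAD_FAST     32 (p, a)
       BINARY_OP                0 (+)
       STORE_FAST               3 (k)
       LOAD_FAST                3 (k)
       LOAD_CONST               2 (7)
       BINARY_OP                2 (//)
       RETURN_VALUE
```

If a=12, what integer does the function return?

LOAD_FAST a → push 12. Stack: [12]
LOAD_CONST → push 9. Stack: [12, 9]
BINARY_OP & → 12 & 9 = 8. Stack: [8]
LOAD_FAST a → push 12. Stack: [8, 12]
BINARY_OP * → 8 * 12 = 96. Stack: [96]
STORE_FAST q → q=96. Stack: []
LOAD_FAST_LOAD_FAST a,q → push 12,96. Stack: [12, 96]
BINARY_OP - → 12 - 96 = -84. Stack: [-84]
STORE_FAST p → p=-84. Stack: []
LOAD_FAST_LOAD_FAST p,a → push -84,12. Stack: [-84, 12]
BINARY_OP + → -84 + 12 = -72. Stack: [-72]
STORE_FAST k → k=-72. Stack: []
LOAD_FAST k → push -72. Stack: [-72]
LOAD_CONST → push 7. Stack: [-72, 7]
BINARY_OP // → -72 // 7 = -11. Stack: [-11]
RETURN_VALUE → return -11.

-11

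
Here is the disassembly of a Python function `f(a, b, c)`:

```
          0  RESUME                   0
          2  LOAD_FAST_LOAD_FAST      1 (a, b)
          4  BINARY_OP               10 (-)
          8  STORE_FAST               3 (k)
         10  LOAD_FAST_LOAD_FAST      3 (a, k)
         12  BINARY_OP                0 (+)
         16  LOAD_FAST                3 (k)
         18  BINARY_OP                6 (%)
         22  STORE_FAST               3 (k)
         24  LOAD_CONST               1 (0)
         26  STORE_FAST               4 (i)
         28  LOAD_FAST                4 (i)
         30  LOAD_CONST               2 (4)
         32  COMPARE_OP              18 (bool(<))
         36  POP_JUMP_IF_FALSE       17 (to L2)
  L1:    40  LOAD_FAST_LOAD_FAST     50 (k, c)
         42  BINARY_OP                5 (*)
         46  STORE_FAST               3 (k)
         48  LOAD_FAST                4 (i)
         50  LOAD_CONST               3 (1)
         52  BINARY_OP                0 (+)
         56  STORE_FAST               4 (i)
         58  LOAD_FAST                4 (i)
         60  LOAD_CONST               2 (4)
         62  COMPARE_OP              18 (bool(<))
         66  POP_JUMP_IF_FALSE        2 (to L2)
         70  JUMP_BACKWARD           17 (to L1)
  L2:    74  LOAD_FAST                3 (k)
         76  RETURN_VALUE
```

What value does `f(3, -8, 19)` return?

390963

LOAD_FAST_LOAD_FAST a,b → push 3,-8. Stack: [3, -8]
BINARY_OP - → 3 - -8 = 11. Stack: [11]
STORE_FAST k → k=11. Stack: []
LOAD_FAST_LOAD_FAST a,k → push 3,11. Stack: [3, 11]
BINARY_OP + → 3 + 11 = 14. Stack: [14]
LOAD_FAST k → push 11. Stack: [14, 11]
BINARY_OP % → 14 % 11 = 3. Stack: [3]
STORE_FAST k → k=3. Stack: []
LOAD_CONST → push 0. Stack: [0]
STORE_FAST i → i=0. Stack: []
LOAD_FAST i → push 0. Stack: [0]
LOAD_CONST → push 4. Stack: [0, 4]
COMPARE_OP bool(<) → 0 vs 4 = True. Stack: [True]
POP_JUMP_IF_FALSE → pop True; no jump. Stack: []
LOAD_FAST_LOAD_FAST k,c → push 3,19. Stack: [3, 19]
BINARY_OP * → 3 * 19 = 57. Stack: [57]
STORE_FAST k → k=57. Stack: []
LOAD_FAST i → push 0. Stack: [0]
LOAD_CONST → push 1. Stack: [0, 1]
BINARY_OP + → 0 + 1 = 1. Stack: [1]
STORE_FAST i → i=1. Stack: []
LOAD_FAST i → push 1. Stack: [1]
LOAD_CONST → push 4. Stack: [1, 4]
COMPARE_OP bool(<) → 1 vs 4 = True. Stack: [True]
POP_JUMP_IF_FALSE → pop True; no jump. Stack: []
LOAD_FAST_LOAD_FAST k,c → push 57,19. Stack: [57, 19]
BINARY_OP * → 57 * 19 = 1083. Stack: [1083]
STORE_FAST k → k=1083. Stack: []
LOAD_FAST i → push 1. Stack: [1]
LOAD_CONST → push 1. Stack: [1, 1]
BINARY_OP + → 1 + 1 = 2. Stack: [2]
STORE_FAST i → i=2. Stack: []
LOAD_FAST i → push 2. Stack: [2]
LOAD_CONST → push 4. Stack: [2, 4]
COMPARE_OP bool(<) → 2 vs 4 = True. Stack: [True]
POP_JUMP_IF_FALSE → pop True; no jump. Stack: []
LOAD_FAST_LOAD_FAST k,c → push 1083,19. Stack: [1083, 19]
BINARY_OP * → 1083 * 19 = 20577. Stack: [20577]
STORE_FAST k → k=20577. Stack: []
LOAD_FAST i → push 2. Stack: [2]
LOAD_CONST → push 1. Stack: [2, 1]
BINARY_OP + → 2 + 1 = 3. Stack: [3]
STORE_FAST i → i=3. Stack: []
LOAD_FAST i → push 3. Stack: [3]
LOAD_CONST → push 4. Stack: [3, 4]
COMPARE_OP bool(<) → 3 vs 4 = True. Stack: [True]
POP_JUMP_IF_FALSE → pop True; no jump. Stack: []
LOAD_FAST_LOAD_FAST k,c → push 20577,19. Stack: [20577, 19]
BINARY_OP * → 20577 * 19 = 390963. Stack: [390963]
STORE_FAST k → k=390963. Stack: []
LOAD_FAST i → push 3. Stack: [3]
LOAD_CONST → push 1. Stack: [3, 1]
BINARY_OP + → 3 + 1 = 4. Stack: [4]
STORE_FAST i → i=4. Stack: []
LOAD_FAST i → push 4. Stack: [4]
LOAD_CONST → push 4. Stack: [4, 4]
COMPARE_OP bool(<) → 4 vs 4 = False. Stack: [False]
POP_JUMP_IF_FALSE → pop False; jump. Stack: []
LOAD_FAST k → push 390963. Stack: [390963]
RETURN_VALUE → return 390963.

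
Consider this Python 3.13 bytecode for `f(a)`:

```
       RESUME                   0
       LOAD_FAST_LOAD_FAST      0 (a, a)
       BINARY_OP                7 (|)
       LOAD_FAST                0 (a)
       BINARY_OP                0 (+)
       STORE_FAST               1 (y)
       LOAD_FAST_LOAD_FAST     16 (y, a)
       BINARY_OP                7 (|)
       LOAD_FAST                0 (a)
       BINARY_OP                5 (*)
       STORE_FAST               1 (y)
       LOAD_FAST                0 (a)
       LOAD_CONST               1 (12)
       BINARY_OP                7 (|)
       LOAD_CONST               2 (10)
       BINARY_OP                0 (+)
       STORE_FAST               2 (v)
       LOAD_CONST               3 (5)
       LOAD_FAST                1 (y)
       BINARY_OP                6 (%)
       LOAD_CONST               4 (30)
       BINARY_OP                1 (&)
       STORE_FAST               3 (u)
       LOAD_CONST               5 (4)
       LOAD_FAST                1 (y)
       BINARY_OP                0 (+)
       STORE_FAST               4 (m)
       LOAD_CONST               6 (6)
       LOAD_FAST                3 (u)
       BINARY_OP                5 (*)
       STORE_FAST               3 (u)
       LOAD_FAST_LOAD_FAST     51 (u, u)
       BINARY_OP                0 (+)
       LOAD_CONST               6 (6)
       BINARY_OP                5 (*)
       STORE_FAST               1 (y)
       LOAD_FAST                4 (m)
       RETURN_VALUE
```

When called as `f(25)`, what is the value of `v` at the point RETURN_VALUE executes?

39

LOAD_FAST_LOAD_FAST a,a → push 25,25. Stack: [25, 25]
BINARY_OP | → 25 | 25 = 25. Stack: [25]
LOAD_FAST a → push 25. Stack: [25, 25]
BINARY_OP + → 25 + 25 = 50. Stack: [50]
STORE_FAST y → y=50. Stack: []
LOAD_FAST_LOAD_FAST y,a → push 50,25. Stack: [50, 25]
BINARY_OP | → 50 | 25 = 59. Stack: [59]
LOAD_FAST a → push 25. Stack: [59, 25]
BINARY_OP * → 59 * 25 = 1475. Stack: [1475]
STORE_FAST y → y=1475. Stack: []
LOAD_FAST a → push 25. Stack: [25]
LOAD_CONST → push 12. Stack: [25, 12]
BINARY_OP | → 25 | 12 = 29. Stack: [29]
LOAD_CONST → push 10. Stack: [29, 10]
BINARY_OP + → 29 + 10 = 39. Stack: [39]
STORE_FAST v → v=39. Stack: []
LOAD_CONST → push 5. Stack: [5]
LOAD_FAST y → push 1475. Stack: [5, 1475]
BINARY_OP % → 5 % 1475 = 5. Stack: [5]
LOAD_CONST → push 30. Stack: [5, 30]
BINARY_OP & → 5 & 30 = 4. Stack: [4]
STORE_FAST u → u=4. Stack: []
LOAD_CONST → push 4. Stack: [4]
LOAD_FAST y → push 1475. Stack: [4, 1475]
BINARY_OP + → 4 + 1475 = 1479. Stack: [1479]
STORE_FAST m → m=1479. Stack: []
LOAD_CONST → push 6. Stack: [6]
LOAD_FAST u → push 4. Stack: [6, 4]
BINARY_OP * → 6 * 4 = 24. Stack: [24]
STORE_FAST u → u=24. Stack: []
LOAD_FAST_LOAD_FAST u,u → push 24,24. Stack: [24, 24]
BINARY_OP + → 24 + 24 = 48. Stack: [48]
LOAD_CONST → push 6. Stack: [48, 6]
BINARY_OP * → 48 * 6 = 288. Stack: [288]
STORE_FAST y → y=288. Stack: []
LOAD_FAST m → push 1479. Stack: [1479]
RETURN_VALUE → return 1479.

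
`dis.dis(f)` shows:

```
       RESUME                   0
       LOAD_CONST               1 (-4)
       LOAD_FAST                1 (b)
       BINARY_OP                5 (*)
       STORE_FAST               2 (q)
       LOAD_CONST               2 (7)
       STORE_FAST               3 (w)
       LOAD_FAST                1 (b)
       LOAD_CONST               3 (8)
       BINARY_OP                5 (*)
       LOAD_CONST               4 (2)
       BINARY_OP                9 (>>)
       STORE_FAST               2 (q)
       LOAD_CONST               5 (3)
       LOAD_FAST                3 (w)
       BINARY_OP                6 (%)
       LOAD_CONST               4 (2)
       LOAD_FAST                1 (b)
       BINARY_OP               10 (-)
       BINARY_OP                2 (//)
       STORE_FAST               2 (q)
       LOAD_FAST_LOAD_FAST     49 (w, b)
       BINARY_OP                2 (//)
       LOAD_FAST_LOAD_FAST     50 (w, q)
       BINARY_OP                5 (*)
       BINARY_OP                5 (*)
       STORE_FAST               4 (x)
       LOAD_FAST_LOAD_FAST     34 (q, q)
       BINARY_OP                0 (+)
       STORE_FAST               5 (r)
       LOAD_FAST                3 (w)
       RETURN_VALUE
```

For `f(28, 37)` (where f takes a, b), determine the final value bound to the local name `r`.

LOAD_CONST → push -4. Stack: [-4]
LOAD_FAST b → push 37. Stack: [-4, 37]
BINARY_OP * → -4 * 37 = -148. Stack: [-148]
STORE_FAST q → q=-148. Stack: []
LOAD_CONST → push 7. Stack: [7]
STORE_FAST w → w=7. Stack: []
LOAD_FAST b → push 37. Stack: [37]
LOAD_CONST → push 8. Stack: [37, 8]
BINARY_OP * → 37 * 8 = 296. Stack: [296]
LOAD_CONST → push 2. Stack: [296, 2]
BINARY_OP >> → 296 >> 2 = 74. Stack: [74]
STORE_FAST q → q=74. Stack: []
LOAD_CONST → push 3. Stack: [3]
LOAD_FAST w → push 7. Stack: [3, 7]
BINARY_OP % → 3 % 7 = 3. Stack: [3]
LOAD_CONST → push 2. Stack: [3, 2]
LOAD_FAST b → push 37. Stack: [3, 2, 37]
BINARY_OP - → 2 - 37 = -35. Stack: [3, -35]
BINARY_OP // → 3 // -35 = -1. Stack: [-1]
STORE_FAST q → q=-1. Stack: []
LOAD_FAST_LOAD_FAST w,b → push 7,37. Stack: [7, 37]
BINARY_OP // → 7 // 37 = 0. Stack: [0]
LOAD_FAST_LOAD_FAST w,q → push 7,-1. Stack: [0, 7, -1]
BINARY_OP * → 7 * -1 = -7. Stack: [0, -7]
BINARY_OP * → 0 * -7 = 0. Stack: [0]
STORE_FAST x → x=0. Stack: []
LOAD_FAST_LOAD_FAST q,q → push -1,-1. Stack: [-1, -1]
BINARY_OP + → -1 + -1 = -2. Stack: [-2]
STORE_FAST r → r=-2. Stack: []
LOAD_FAST w → push 7. Stack: [7]
RETURN_VALUE → return 7.

-2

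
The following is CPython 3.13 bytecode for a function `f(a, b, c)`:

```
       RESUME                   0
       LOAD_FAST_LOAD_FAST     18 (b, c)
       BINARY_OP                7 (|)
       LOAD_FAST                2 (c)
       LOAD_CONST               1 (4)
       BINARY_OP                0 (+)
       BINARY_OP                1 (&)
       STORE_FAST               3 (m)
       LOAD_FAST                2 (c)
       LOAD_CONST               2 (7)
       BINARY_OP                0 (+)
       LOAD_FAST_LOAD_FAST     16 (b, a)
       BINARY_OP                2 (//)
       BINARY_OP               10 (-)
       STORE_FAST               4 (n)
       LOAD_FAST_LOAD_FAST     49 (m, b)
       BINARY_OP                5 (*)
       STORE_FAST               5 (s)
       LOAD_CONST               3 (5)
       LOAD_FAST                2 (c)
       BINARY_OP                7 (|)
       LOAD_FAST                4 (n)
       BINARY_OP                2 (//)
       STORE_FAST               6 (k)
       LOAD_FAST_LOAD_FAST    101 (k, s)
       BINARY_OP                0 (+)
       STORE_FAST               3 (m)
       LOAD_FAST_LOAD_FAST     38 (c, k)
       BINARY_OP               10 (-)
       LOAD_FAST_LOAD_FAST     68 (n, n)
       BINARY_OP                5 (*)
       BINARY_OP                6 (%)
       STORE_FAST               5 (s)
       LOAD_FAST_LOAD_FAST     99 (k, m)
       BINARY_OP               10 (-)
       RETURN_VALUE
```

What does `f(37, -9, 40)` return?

LOAD_FAST_LOAD_FAST b,c → push -9,40. Stack: [-9, 40]
BINARY_OP | → -9 | 40 = -1. Stack: [-1]
LOAD_FAST c → push 40. Stack: [-1, 40]
LOAD_CONST → push 4. Stack: [-1, 40, 4]
BINARY_OP + → 40 + 4 = 44. Stack: [-1, 44]
BINARY_OP & → -1 & 44 = 44. Stack: [44]
STORE_FAST m → m=44. Stack: []
LOAD_FAST c → push 40. Stack: [40]
LOAD_CONST → push 7. Stack: [40, 7]
BINARY_OP + → 40 + 7 = 47. Stack: [47]
LOAD_FAST_LOAD_FAST b,a → push -9,37. Stack: [47, -9, 37]
BINARY_OP // → -9 // 37 = -1. Stack: [47, -1]
BINARY_OP - → 47 - -1 = 48. Stack: [48]
STORE_FAST n → n=48. Stack: []
LOAD_FAST_LOAD_FAST m,b → push 44,-9. Stack: [44, -9]
BINARY_OP * → 44 * -9 = -396. Stack: [-396]
STORE_FAST s → s=-396. Stack: []
LOAD_CONST → push 5. Stack: [5]
LOAD_FAST c → push 40. Stack: [5, 40]
BINARY_OP | → 5 | 40 = 45. Stack: [45]
LOAD_FAST n → push 48. Stack: [45, 48]
BINARY_OP // → 45 // 48 = 0. Stack: [0]
STORE_FAST k → k=0. Stack: []
LOAD_FAST_LOAD_FAST k,s → push 0,-396. Stack: [0, -396]
BINARY_OP + → 0 + -396 = -396. Stack: [-396]
STORE_FAST m → m=-396. Stack: []
LOAD_FAST_LOAD_FAST c,k → push 40,0. Stack: [40, 0]
BINARY_OP - → 40 - 0 = 40. Stack: [40]
LOAD_FAST_LOAD_FAST n,n → push 48,48. Stack: [40, 48, 48]
BINARY_OP * → 48 * 48 = 2304. Stack: [40, 2304]
BINARY_OP % → 40 % 2304 = 40. Stack: [40]
STORE_FAST s → s=40. Stack: []
LOAD_FAST_LOAD_FAST k,m → push 0,-396. Stack: [0, -396]
BINARY_OP - → 0 - -396 = 396. Stack: [396]
RETURN_VALUE → return 396.

396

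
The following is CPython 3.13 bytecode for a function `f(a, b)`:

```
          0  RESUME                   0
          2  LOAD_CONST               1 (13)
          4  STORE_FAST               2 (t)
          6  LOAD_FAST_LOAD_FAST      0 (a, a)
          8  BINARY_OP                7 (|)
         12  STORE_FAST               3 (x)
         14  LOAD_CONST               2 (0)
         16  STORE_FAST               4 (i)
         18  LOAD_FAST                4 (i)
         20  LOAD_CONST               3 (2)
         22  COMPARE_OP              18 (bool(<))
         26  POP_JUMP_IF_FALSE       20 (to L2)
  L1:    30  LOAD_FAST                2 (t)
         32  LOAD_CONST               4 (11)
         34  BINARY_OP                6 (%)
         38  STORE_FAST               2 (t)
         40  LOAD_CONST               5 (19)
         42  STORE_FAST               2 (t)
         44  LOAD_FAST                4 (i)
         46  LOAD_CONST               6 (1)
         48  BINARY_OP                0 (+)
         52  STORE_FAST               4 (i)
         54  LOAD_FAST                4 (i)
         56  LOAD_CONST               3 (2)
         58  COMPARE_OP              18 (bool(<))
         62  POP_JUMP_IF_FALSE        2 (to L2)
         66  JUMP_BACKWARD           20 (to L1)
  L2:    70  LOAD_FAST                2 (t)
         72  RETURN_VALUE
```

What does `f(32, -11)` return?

19

LOAD_CONST → push 13. Stack: [13]
STORE_FAST t → t=13. Stack: []
LOAD_FAST_LOAD_FAST a,a → push 32,32. Stack: [32, 32]
BINARY_OP | → 32 | 32 = 32. Stack: [32]
STORE_FAST x → x=32. Stack: []
LOAD_CONST → push 0. Stack: [0]
STORE_FAST i → i=0. Stack: []
LOAD_FAST i → push 0. Stack: [0]
LOAD_CONST → push 2. Stack: [0, 2]
COMPARE_OP bool(<) → 0 vs 2 = True. Stack: [True]
POP_JUMP_IF_FALSE → pop True; no jump. Stack: []
LOAD_FAST t → push 13. Stack: [13]
LOAD_CONST → push 11. Stack: [13, 11]
BINARY_OP % → 13 % 11 = 2. Stack: [2]
STORE_FAST t → t=2. Stack: []
LOAD_CONST → push 19. Stack: [19]
STORE_FAST t → t=19. Stack: []
LOAD_FAST i → push 0. Stack: [0]
LOAD_CONST → push 1. Stack: [0, 1]
BINARY_OP + → 0 + 1 = 1. Stack: [1]
STORE_FAST i → i=1. Stack: []
LOAD_FAST i → push 1. Stack: [1]
LOAD_CONST → push 2. Stack: [1, 2]
COMPARE_OP bool(<) → 1 vs 2 = True. Stack: [True]
POP_JUMP_IF_FALSE → pop True; no jump. Stack: []
LOAD_FAST t → push 19. Stack: [19]
LOAD_CONST → push 11. Stack: [19, 11]
BINARY_OP % → 19 % 11 = 8. Stack: [8]
STORE_FAST t → t=8. Stack: []
LOAD_CONST → push 19. Stack: [19]
STORE_FAST t → t=19. Stack: []
LOAD_FAST i → push 1. Stack: [1]
LOAD_CONST → push 1. Stack: [1, 1]
BINARY_OP + → 1 + 1 = 2. Stack: [2]
STORE_FAST i → i=2. Stack: []
LOAD_FAST i → push 2. Stack: [2]
LOAD_CONST → push 2. Stack: [2, 2]
COMPARE_OP bool(<) → 2 vs 2 = False. Stack: [False]
POP_JUMP_IF_FALSE → pop False; jump. Stack: []
LOAD_FAST t → push 19. Stack: [19]
RETURN_VALUE → return 19.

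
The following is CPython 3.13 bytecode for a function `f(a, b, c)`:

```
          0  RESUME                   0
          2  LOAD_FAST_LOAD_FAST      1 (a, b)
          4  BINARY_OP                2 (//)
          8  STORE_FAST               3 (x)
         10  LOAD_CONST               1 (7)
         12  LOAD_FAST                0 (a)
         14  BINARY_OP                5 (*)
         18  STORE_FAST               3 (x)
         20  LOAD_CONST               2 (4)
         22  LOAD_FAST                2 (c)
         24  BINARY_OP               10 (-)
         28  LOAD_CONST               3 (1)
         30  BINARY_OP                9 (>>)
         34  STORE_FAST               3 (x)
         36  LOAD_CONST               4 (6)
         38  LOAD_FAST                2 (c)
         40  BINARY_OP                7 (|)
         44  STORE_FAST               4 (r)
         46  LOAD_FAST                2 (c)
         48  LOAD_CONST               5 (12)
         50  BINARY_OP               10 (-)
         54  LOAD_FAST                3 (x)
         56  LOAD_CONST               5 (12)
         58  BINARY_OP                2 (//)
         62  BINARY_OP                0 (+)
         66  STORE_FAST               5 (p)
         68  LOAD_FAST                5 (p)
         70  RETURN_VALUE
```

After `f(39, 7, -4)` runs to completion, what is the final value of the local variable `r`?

LOAD_FAST_LOAD_FAST a,b → push 39,7. Stack: [39, 7]
BINARY_OP // → 39 // 7 = 5. Stack: [5]
STORE_FAST x → x=5. Stack: []
LOAD_CONST → push 7. Stack: [7]
LOAD_FAST a → push 39. Stack: [7, 39]
BINARY_OP * → 7 * 39 = 273. Stack: [273]
STORE_FAST x → x=273. Stack: []
LOAD_CONST → push 4. Stack: [4]
LOAD_FAST c → push -4. Stack: [4, -4]
BINARY_OP - → 4 - -4 = 8. Stack: [8]
LOAD_CONST → push 1. Stack: [8, 1]
BINARY_OP >> → 8 >> 1 = 4. Stack: [4]
STORE_FAST x → x=4. Stack: []
LOAD_CONST → push 6. Stack: [6]
LOAD_FAST c → push -4. Stack: [6, -4]
BINARY_OP | → 6 | -4 = -2. Stack: [-2]
STORE_FAST r → r=-2. Stack: []
LOAD_FAST c → push -4. Stack: [-4]
LOAD_CONST → push 12. Stack: [-4, 12]
BINARY_OP - → -4 - 12 = -16. Stack: [-16]
LOAD_FAST x → push 4. Stack: [-16, 4]
LOAD_CONST → push 12. Stack: [-16, 4, 12]
BINARY_OP // → 4 // 12 = 0. Stack: [-16, 0]
BINARY_OP + → -16 + 0 = -16. Stack: [-16]
STORE_FAST p → p=-16. Stack: []
LOAD_FAST p → push -16. Stack: [-16]
RETURN_VALUE → return -16.

-2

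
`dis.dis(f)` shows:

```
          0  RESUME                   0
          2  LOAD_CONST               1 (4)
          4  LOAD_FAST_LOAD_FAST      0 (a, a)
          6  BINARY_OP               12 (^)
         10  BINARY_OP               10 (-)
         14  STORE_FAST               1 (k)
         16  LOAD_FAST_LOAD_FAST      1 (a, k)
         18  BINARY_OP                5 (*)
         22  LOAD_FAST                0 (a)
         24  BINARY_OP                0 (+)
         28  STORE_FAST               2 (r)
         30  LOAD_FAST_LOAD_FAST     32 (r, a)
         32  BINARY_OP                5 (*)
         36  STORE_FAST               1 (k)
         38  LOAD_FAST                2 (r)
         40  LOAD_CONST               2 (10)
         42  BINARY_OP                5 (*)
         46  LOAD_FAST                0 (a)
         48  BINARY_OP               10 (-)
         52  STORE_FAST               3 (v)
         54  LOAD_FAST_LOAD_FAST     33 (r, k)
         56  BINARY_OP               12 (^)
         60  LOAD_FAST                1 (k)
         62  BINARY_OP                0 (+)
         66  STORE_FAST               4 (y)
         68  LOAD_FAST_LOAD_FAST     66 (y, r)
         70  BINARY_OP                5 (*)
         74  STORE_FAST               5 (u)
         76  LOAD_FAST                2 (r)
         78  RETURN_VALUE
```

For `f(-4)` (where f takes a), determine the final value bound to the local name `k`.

LOAD_CONST → push 4. Stack: [4]
LOAD_FAST_LOAD_FAST a,a → push -4,-4. Stack: [4, -4, -4]
BINARY_OP ^ → -4 ^ -4 = 0. Stack: [4, 0]
BINARY_OP - → 4 - 0 = 4. Stack: [4]
STORE_FAST k → k=4. Stack: []
LOAD_FAST_LOAD_FAST a,k → push -4,4. Stack: [-4, 4]
BINARY_OP * → -4 * 4 = -16. Stack: [-16]
LOAD_FAST a → push -4. Stack: [-16, -4]
BINARY_OP + → -16 + -4 = -20. Stack: [-20]
STORE_FAST r → r=-20. Stack: []
LOAD_FAST_LOAD_FAST r,a → push -20,-4. Stack: [-20, -4]
BINARY_OP * → -20 * -4 = 80. Stack: [80]
STORE_FAST k → k=80. Stack: []
LOAD_FAST r → push -20. Stack: [-20]
LOAD_CONST → push 10. Stack: [-20, 10]
BINARY_OP * → -20 * 10 = -200. Stack: [-200]
LOAD_FAST a → push -4. Stack: [-200, -4]
BINARY_OP - → -200 - -4 = -196. Stack: [-196]
STORE_FAST v → v=-196. Stack: []
LOAD_FAST_LOAD_FAST r,k → push -20,80. Stack: [-20, 80]
BINARY_OP ^ → -20 ^ 80 = -68. Stack: [-68]
LOAD_FAST k → push 80. Stack: [-68, 80]
BINARY_OP + → -68 + 80 = 12. Stack: [12]
STORE_FAST y → y=12. Stack: []
LOAD_FAST_LOAD_FAST y,r → push 12,-20. Stack: [12, -20]
BINARY_OP * → 12 * -20 = -240. Stack: [-240]
STORE_FAST u → u=-240. Stack: []
LOAD_FAST r → push -20. Stack: [-20]
RETURN_VALUE → return -20.

80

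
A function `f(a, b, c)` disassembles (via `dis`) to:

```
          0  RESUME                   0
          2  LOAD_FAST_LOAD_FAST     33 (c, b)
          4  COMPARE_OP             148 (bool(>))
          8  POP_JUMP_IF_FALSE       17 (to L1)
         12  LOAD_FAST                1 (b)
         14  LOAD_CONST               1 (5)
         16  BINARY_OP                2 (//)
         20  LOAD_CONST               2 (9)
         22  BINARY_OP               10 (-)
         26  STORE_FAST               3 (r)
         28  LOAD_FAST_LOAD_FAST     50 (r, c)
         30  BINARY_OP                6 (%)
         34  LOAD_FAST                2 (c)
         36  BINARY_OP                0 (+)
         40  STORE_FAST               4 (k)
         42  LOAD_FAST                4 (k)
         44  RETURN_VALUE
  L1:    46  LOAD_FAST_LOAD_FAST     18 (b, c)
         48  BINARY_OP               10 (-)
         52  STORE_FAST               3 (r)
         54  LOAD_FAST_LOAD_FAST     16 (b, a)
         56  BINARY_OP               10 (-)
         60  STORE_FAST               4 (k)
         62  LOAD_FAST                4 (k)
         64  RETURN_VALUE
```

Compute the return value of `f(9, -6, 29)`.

LOAD_FAST_LOAD_FAST c,b → push 29,-6. Stack: [29, -6]
COMPARE_OP bool(>) → 29 vs -6 = True. Stack: [True]
POP_JUMP_IF_FALSE → pop True; no jump. Stack: []
LOAD_FAST b → push -6. Stack: [-6]
LOAD_CONST → push 5. Stack: [-6, 5]
BINARY_OP // → -6 // 5 = -2. Stack: [-2]
LOAD_CONST → push 9. Stack: [-2, 9]
BINARY_OP - → -2 - 9 = -11. Stack: [-11]
STORE_FAST r → r=-11. Stack: []
LOAD_FAST_LOAD_FAST r,c → push -11,29. Stack: [-11, 29]
BINARY_OP % → -11 % 29 = 18. Stack: [18]
LOAD_FAST c → push 29. Stack: [18, 29]
BINARY_OP + → 18 + 29 = 47. Stack: [47]
STORE_FAST k → k=47. Stack: []
LOAD_FAST k → push 47. Stack: [47]
RETURN_VALUE → return 47.

47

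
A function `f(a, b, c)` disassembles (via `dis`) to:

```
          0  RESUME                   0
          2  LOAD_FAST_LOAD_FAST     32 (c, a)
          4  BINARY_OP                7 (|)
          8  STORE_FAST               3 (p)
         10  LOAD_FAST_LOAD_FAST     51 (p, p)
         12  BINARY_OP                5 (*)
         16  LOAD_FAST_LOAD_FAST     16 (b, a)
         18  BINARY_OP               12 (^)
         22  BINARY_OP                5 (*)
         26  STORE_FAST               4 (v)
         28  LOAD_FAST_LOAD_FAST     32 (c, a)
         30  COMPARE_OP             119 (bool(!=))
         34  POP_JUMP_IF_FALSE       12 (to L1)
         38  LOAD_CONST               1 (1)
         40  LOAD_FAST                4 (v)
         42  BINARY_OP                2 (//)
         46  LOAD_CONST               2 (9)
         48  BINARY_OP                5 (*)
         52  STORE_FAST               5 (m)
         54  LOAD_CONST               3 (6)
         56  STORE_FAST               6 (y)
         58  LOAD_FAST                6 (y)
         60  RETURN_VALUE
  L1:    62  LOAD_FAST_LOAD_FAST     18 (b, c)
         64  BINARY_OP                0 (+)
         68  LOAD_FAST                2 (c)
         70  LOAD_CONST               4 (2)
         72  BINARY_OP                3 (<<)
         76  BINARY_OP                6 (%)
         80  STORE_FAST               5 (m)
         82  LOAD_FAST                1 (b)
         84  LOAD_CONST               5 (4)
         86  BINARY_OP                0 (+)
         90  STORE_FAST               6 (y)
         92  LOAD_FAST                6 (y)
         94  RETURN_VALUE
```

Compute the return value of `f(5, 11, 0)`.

LOAD_FAST_LOAD_FAST c,a → push 0,5. Stack: [0, 5]
BINARY_OP | → 0 | 5 = 5. Stack: [5]
STORE_FAST p → p=5. Stack: []
LOAD_FAST_LOAD_FAST p,p → push 5,5. Stack: [5, 5]
BINARY_OP * → 5 * 5 = 25. Stack: [25]
LOAD_FAST_LOAD_FAST b,a → push 11,5. Stack: [25, 11, 5]
BINARY_OP ^ → 11 ^ 5 = 14. Stack: [25, 14]
BINARY_OP * → 25 * 14 = 350. Stack: [350]
STORE_FAST v → v=350. Stack: []
LOAD_FAST_LOAD_FAST c,a → push 0,5. Stack: [0, 5]
COMPARE_OP bool(!=) → 0 vs 5 = True. Stack: [True]
POP_JUMP_IF_FALSE → pop True; no jump. Stack: []
LOAD_CONST → push 1. Stack: [1]
LOAD_FAST v → push 350. Stack: [1, 350]
BINARY_OP // → 1 // 350 = 0. Stack: [0]
LOAD_CONST → push 9. Stack: [0, 9]
BINARY_OP * → 0 * 9 = 0. Stack: [0]
STORE_FAST m → m=0. Stack: []
LOAD_CONST → push 6. Stack: [6]
STORE_FAST y → y=6. Stack: []
LOAD_FAST y → push 6. Stack: [6]
RETURN_VALUE → return 6.

6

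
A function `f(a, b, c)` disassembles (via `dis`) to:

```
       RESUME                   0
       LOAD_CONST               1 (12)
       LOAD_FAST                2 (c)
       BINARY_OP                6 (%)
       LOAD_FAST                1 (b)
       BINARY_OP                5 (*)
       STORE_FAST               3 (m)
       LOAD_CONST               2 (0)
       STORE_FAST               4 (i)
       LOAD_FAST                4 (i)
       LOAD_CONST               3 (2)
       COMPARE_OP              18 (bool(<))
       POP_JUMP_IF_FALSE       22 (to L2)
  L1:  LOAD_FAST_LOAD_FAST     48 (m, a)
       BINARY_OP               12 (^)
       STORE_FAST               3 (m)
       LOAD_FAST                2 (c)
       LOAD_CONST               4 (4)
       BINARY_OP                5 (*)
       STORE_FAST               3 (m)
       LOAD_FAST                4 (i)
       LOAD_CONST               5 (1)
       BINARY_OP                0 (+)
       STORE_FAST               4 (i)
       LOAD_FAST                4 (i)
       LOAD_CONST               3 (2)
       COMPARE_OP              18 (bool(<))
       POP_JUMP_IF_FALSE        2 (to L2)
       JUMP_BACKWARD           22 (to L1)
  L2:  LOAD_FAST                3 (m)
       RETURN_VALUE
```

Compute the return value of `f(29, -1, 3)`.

12

LOAD_CONST → push 12. Stack: [12]
LOAD_FAST c → push 3. Stack: [12, 3]
BINARY_OP % → 12 % 3 = 0. Stack: [0]
LOAD_FAST b → push -1. Stack: [0, -1]
BINARY_OP * → 0 * -1 = 0. Stack: [0]
STORE_FAST m → m=0. Stack: []
LOAD_CONST → push 0. Stack: [0]
STORE_FAST i → i=0. Stack: []
LOAD_FAST i → push 0. Stack: [0]
LOAD_CONST → push 2. Stack: [0, 2]
COMPARE_OP bool(<) → 0 vs 2 = True. Stack: [True]
POP_JUMP_IF_FALSE → pop True; no jump. Stack: []
LOAD_FAST_LOAD_FAST m,a → push 0,29. Stack: [0, 29]
BINARY_OP ^ → 0 ^ 29 = 29. Stack: [29]
STORE_FAST m → m=29. Stack: []
LOAD_FAST c → push 3. Stack: [3]
LOAD_CONST → push 4. Stack: [3, 4]
BINARY_OP * → 3 * 4 = 12. Stack: [12]
STORE_FAST m → m=12. Stack: []
LOAD_FAST i → push 0. Stack: [0]
LOAD_CONST → push 1. Stack: [0, 1]
BINARY_OP + → 0 + 1 = 1. Stack: [1]
STORE_FAST i → i=1. Stack: []
LOAD_FAST i → push 1. Stack: [1]
LOAD_CONST → push 2. Stack: [1, 2]
COMPARE_OP bool(<) → 1 vs 2 = True. Stack: [True]
POP_JUMP_IF_FALSE → pop True; no jump. Stack: []
LOAD_FAST_LOAD_FAST m,a → push 12,29. Stack: [12, 29]
BINARY_OP ^ → 12 ^ 29 = 17. Stack: [17]
STORE_FAST m → m=17. Stack: []
LOAD_FAST c → push 3. Stack: [3]
LOAD_CONST → push 4. Stack: [3, 4]
BINARY_OP * → 3 * 4 = 12. Stack: [12]
STORE_FAST m → m=12. Stack: []
LOAD_FAST i → push 1. Stack: [1]
LOAD_CONST → push 1. Stack: [1, 1]
BINARY_OP + → 1 + 1 = 2. Stack: [2]
STORE_FAST i → i=2. Stack: []
LOAD_FAST i → push 2. Stack: [2]
LOAD_CONST → push 2. Stack: [2, 2]
COMPARE_OP bool(<) → 2 vs 2 = False. Stack: [False]
POP_JUMP_IF_FALSE → pop False; jump. Stack: []
LOAD_FAST m → push 12. Stack: [12]
RETURN_VALUE → return 12.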